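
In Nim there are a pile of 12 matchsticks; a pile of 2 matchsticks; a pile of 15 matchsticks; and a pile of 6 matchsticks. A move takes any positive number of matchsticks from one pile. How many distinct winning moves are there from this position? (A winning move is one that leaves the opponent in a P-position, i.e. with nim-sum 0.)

3

Nim-sum: 12 XOR 2 XOR 15 XOR 6 = 7.
The overall nim-sum is X = 7. A pile of size p has a winning move iff p XOR X < p (reduce it to p XOR X).
  12: 12 XOR 7 = 11 < 12 — winning move (to 11).
  2: 2 XOR 7 = 5 ≥ 2 — no move.
  15: 15 XOR 7 = 8 < 15 — winning move (to 8).
  6: 6 XOR 7 = 1 < 6 — winning move (to 1).
That gives 3 winning moves.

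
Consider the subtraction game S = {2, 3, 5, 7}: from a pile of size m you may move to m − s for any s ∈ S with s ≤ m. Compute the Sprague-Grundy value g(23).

2

Grundy values for subtraction set {2, 3, 5, 7}:
k:     0  1  2  3  4  5  6  7  8  9 10 11 12 13 14 15 16 17 18 19 20 21 22 23
g(k):  0  0  1  1  2  2  3  3  4  0  0  1  1  2  2  3  3  4  0  0  1  1  2  2
So g(23) = 2.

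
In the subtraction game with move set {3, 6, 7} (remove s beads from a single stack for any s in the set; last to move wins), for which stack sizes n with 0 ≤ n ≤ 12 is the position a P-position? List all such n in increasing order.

Grundy values for subtraction set {3, 6, 7}:
g(0) = mex{} = 0
g(1) = mex{} = 0
g(2) = mex{} = 0
g(3) = mex{0} = 1
g(4) = mex{0} = 1
g(5) = mex{0} = 1
g(6) = mex{0,1} = 2
g(7) = mex{0,1} = 2
g(8) = mex{0,1} = 2
g(9) = mex{0,1,2} = 3
g(10) = mex{1,2} = 0
g(11) = mex{1,2} = 0
g(12) = mex{1,2,3} = 0
The P-positions (g = 0) in 0..12 are 0, 1, 2, 10, 11, 12.

0, 1, 2, 10, 11, 12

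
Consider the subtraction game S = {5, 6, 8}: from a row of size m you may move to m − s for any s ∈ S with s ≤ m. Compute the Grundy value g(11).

2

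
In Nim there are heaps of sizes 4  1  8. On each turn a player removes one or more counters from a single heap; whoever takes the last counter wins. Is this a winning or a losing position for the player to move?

Compute the nim-sum pairwise:
4 ^ 1 = 5
5 ^ 8 = 13
The nim-sum is 13 ≠ 0, so this is an N-position: the player to move can win.

Winning position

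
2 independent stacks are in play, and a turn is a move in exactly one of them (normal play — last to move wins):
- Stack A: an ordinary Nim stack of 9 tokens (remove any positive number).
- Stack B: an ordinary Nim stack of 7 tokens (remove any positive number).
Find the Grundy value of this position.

Stack A is a plain Nim stack of size 9, so its Grundy value is 9.
Stack B is a plain Nim stack of size 7, so its Grundy value is 7.
By the Sprague-Grundy theorem, the Grundy value of a sum of independent games is the XOR of the component values.
Combined value = 9 ⊕ 7 = 14.

14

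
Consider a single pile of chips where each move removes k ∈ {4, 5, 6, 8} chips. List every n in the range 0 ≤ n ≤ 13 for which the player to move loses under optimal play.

Build the Grundy sequence with g(k) = mex{g(k−s) : s ∈ {4, 5, 6, 8}, s ≤ k}:
k:     0  1  2  3  4  5  6  7  8  9 10 11 12 13
g(k):  0  0  0  0  1  1  1  1  2  2  2  2  0  0
The P-positions (g = 0) in 0..13 are 0, 1, 2, 3, 12, 13.

0, 1, 2, 3, 12, 13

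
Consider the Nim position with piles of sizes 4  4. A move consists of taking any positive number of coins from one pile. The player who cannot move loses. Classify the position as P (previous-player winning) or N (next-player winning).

P-position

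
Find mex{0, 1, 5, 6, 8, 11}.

The values 0, 1 are all present; 2 is the first non-negative integer missing from the set.

2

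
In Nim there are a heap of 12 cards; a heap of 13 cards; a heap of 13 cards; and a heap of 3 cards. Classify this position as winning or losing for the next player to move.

Bitwise XOR of the heap sizes:
  1100  (12)
  1101  (13)
  1101  (13)
  0011  (3)
  ----
  1111  (15)
The nim-sum is 15 ≠ 0, so this is an N-position: the player to move can win.

Winning position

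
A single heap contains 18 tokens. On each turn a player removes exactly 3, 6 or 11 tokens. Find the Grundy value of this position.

0

Compute g(0), g(1), … for moves {3, 6, 11}:
k:     0  1  2  3  4  5  6  7  8  9 10 11 12 13 14 15 16 17 18
g(k):  0  0  0  1  1  1  2  2  2  0  0  3  1  1  0  2  2  1  0
So g(18) = 0.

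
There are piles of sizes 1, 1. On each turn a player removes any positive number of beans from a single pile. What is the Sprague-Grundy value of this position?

0

Compute the nim-sum pairwise:
1 XOR 1 = 0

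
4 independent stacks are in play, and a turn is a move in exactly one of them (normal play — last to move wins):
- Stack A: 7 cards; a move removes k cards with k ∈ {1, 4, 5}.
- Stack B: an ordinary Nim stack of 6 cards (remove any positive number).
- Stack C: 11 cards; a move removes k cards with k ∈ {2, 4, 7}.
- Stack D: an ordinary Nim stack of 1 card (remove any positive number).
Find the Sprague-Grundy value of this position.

For stack A, compute g(0), g(1), … with moves {1, 4, 5}:
g(0) = mex{} = 0
g(1) = mex{0} = 1
g(2) = mex{1} = 0
g(3) = mex{0} = 1
g(4) = mex{0,1} = 2
g(5) = mex{0,1,2} = 3
g(6) = mex{0,1,3} = 2
g(7) = mex{0,1,2} = 3
So g(7) = 3.
Stack B is a plain Nim stack of size 6, so its Grundy value is 6.
For stack C, compute g(0), g(1), … with moves {2, 4, 7}:
g(0) = mex{} = 0
g(1) = mex{} = 0
g(2) = mex{0} = 1
g(3) = mex{0} = 1
g(4) = mex{0,1} = 2
g(5) = mex{0,1} = 2
g(6) = mex{1,2} = 0
g(7) = mex{0,1,2} = 3
g(8) = mex{0,2} = 1
g(9) = mex{1,2,3} = 0
g(10) = mex{0,1} = 2
g(11) = mex{0,2,3} = 1
So g(11) = 1.
Stack D is a plain Nim stack of size 1, so its Grundy value is 1.
By the Sprague-Grundy theorem, the Grundy value of a sum of independent games is the XOR of the component values.
Combined value = 3 ⊕ 6 ⊕ 1 ⊕ 1 = 5.

5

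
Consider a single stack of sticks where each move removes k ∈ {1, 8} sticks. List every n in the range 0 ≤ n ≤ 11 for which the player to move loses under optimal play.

Grundy values for subtraction set {1, 8}:
g(0) = mex{} = 0
g(1) = mex{0} = 1
g(2) = mex{1} = 0
g(3) = mex{0} = 1
g(4) = mex{1} = 0
g(5) = mex{0} = 1
g(6) = mex{1} = 0
g(7) = mex{0} = 1
g(8) = mex{0,1} = 2
g(9) = mex{1,2} = 0
g(10) = mex{0} = 1
g(11) = mex{1} = 0
The P-positions (g = 0) in 0..11 are 0, 2, 4, 6, 9, 11.

0, 2, 4, 6, 9, 11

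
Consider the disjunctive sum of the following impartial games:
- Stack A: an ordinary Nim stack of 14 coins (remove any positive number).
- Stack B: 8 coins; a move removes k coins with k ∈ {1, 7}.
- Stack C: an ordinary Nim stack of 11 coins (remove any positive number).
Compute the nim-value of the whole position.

5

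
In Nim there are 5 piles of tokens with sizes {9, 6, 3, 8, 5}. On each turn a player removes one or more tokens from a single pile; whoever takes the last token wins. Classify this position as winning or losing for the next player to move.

Compute the nim-sum pairwise:
9 XOR 6 = 15
15 XOR 3 = 12
12 XOR 8 = 4
4 XOR 5 = 1
The nim-sum is 1 ≠ 0, so this is an N-position: the player to move can win.

Winning position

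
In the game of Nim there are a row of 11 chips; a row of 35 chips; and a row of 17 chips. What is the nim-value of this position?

57

Nim-sum: 11 ⊕ 35 ⊕ 17 = 57.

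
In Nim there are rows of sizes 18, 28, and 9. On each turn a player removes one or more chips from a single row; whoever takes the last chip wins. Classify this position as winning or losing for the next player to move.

Winning position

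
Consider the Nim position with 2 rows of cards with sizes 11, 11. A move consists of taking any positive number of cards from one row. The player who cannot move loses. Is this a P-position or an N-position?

Bitwise XOR of the heap sizes:
  1011  (11)
  1011  (11)
  ----
  0000  (0)
The nim-sum is 0, so this is a P-position: the player to move is in a losing position under optimal play.

P-position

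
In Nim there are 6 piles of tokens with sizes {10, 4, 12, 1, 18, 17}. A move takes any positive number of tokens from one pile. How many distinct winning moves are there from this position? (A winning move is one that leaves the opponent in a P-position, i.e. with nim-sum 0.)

0

Write each in binary and XOR column by column:
  01010  (10)
  00100  (4)
  01100  (12)
  00001  (1)
  10010  (18)
  10001  (17)
  -----
  00000  (0)
The nim-sum is already 0, so every move leaves a nonzero nim-sum — there are no winning moves.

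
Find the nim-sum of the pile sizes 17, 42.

Bitwise XOR of the heap sizes:
  010001  (17)
  101010  (42)
  ------
  111011  (59)

59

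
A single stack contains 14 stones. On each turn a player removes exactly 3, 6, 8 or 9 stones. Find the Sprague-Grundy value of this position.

0

Build the Grundy sequence with g(k) = mex{g(k−s) : s ∈ {3, 6, 8, 9}, s ≤ k}:
g(0) = mex{} = 0
g(1) = mex{} = 0
g(2) = mex{} = 0
g(3) = mex{0} = 1
g(4) = mex{0} = 1
g(5) = mex{0} = 1
g(6) = mex{0,1} = 2
g(7) = mex{0,1} = 2
g(8) = mex{0,1} = 2
g(9) = mex{0,1,2} = 3
g(10) = mex{0,1,2} = 3
g(11) = mex{0,1,2} = 3
g(12) = mex{1,2,3} = 0
g(13) = mex{1,2,3} = 0
g(14) = mex{1,2,3} = 0
So g(14) = 0.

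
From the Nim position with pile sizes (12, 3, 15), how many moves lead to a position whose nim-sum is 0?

Compute the nim-sum pairwise:
12 ^ 3 = 15
15 ^ 15 = 0
The nim-sum is already 0, so every move leaves a nonzero nim-sum — there are no winning moves.

0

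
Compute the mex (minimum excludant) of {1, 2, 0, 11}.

3

The values 0, 1, 2 are all present; 3 is the first non-negative integer missing from the set.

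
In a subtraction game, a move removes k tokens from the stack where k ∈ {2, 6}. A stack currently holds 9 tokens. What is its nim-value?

0

Grundy values for subtraction set {2, 6}:
k:     0  1  2  3  4  5  6  7  8  9
g(k):  0  0  1  1  0  0  1  1  0  0
So g(9) = 0.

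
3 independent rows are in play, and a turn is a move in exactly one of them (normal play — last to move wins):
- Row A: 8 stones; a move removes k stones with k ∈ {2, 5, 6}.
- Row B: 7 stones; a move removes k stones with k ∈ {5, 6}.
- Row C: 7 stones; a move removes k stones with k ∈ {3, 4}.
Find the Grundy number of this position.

Build the Grundy sequence for row A with g(k) = mex{g(k−s) : s ∈ {2, 5, 6}, s ≤ k}:
k:     0  1  2  3  4  5  6  7  8
g(k):  0  0  1  1  0  2  1  3  0
So g(8) = 0.
For row B, compute g(0), g(1), … with moves {5, 6}:
k:     0  1  2  3  4  5  6  7
g(k):  0  0  0  0  0  1  1  1
So g(7) = 1.
For row C, compute g(0), g(1), … with moves {3, 4}:
g(0) = mex{} = 0
g(1) = mex{} = 0
g(2) = mex{} = 0
g(3) = mex{0} = 1
g(4) = mex{0} = 1
g(5) = mex{0} = 1
g(6) = mex{0,1} = 2
g(7) = mex{1} = 0
So g(7) = 0.
By the Sprague-Grundy theorem, the Grundy value of a sum of independent games is the XOR of the component values.
Combined value = 0 ⊕ 1 ⊕ 0 = 1.

1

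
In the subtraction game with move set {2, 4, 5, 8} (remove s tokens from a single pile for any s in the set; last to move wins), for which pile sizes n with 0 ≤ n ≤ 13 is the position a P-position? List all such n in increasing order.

Compute g(0), g(1), … for moves {2, 4, 5, 8}:
g(0) = mex{} = 0
g(1) = mex{} = 0
g(2) = mex{0} = 1
g(3) = mex{0} = 1
g(4) = mex{0,1} = 2
g(5) = mex{0,1} = 2
g(6) = mex{0,1,2} = 3
g(7) = mex{1,2} = 0
g(8) = mex{0,1,2,3} = 4
g(9) = mex{0,2} = 1
g(10) = mex{1,2,3,4} = 0
g(11) = mex{0,1,3} = 2
g(12) = mex{0,2,4} = 1
g(13) = mex{1,2,4} = 0
The P-positions (g = 0) in 0..13 are 0, 1, 7, 10, 13.

0, 1, 7, 10, 13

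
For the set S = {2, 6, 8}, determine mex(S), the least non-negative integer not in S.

0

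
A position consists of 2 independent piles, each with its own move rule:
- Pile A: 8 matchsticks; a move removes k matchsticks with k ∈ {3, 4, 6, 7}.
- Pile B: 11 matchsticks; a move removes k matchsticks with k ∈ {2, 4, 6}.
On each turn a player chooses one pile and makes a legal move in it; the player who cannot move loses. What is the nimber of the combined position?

Build the Grundy sequence for pile A with g(k) = mex{g(k−s) : s ∈ {3, 4, 6, 7}, s ≤ k}:
k:     0  1  2  3  4  5  6  7  8
g(k):  0  0  0  1  1  1  2  2  2
So g(8) = 2.
Grundy values for pile B (subtraction set {2, 4, 6}):
k:     0  1  2  3  4  5  6  7  8  9 10 11
g(k):  0  0  1  1  2  2  3  3  0  0  1  1
So g(11) = 1.
The value of a disjunctive sum is the nim-sum of the parts.
Combined value = 2 ⊕ 1 = 3.

3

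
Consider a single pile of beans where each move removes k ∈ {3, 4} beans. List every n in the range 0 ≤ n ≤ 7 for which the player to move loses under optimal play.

0, 1, 2, 7

Grundy values for subtraction set {3, 4}:
g(0) = mex{} = 0
g(1) = mex{} = 0
g(2) = mex{} = 0
g(3) = mex{0} = 1
g(4) = mex{0} = 1
g(5) = mex{0} = 1
g(6) = mex{0,1} = 2
g(7) = mex{1} = 0
The P-positions (g = 0) in 0..7 are 0, 1, 2, 7.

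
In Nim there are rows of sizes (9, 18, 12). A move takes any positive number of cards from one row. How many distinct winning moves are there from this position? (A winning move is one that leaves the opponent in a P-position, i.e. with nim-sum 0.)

1

Bitwise XOR of the heap sizes:
  01001  (9)
  10010  (18)
  01100  (12)
  -----
  10111  (23)
The overall nim-sum is X = 23. A row of size p has a winning move iff p XOR X < p (reduce it to p XOR X).
  9: 9 XOR 23 = 30 ≥ 9 — no move.
  18: 18 XOR 23 = 5 < 18 — winning move (to 5).
  12: 12 XOR 23 = 27 ≥ 12 — no move.
That gives 1 winning move.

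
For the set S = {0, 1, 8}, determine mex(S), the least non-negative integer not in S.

The values 0, 1 are all present; 2 is the first non-negative integer missing from the set.

2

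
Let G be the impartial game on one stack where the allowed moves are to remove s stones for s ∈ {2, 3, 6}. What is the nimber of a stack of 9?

Compute g(0), g(1), … for moves {2, 3, 6}:
g(0) = mex{} = 0
g(1) = mex{} = 0
g(2) = mex{0} = 1
g(3) = mex{0} = 1
g(4) = mex{0,1} = 2
g(5) = mex{1} = 0
g(6) = mex{0,1,2} = 3
g(7) = mex{0,2} = 1
g(8) = mex{0,1,3} = 2
g(9) = mex{1,3} = 0
So g(9) = 0.

0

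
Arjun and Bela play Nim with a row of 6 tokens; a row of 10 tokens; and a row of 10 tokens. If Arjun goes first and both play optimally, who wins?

Bitwise XOR of the heap sizes:
  0110  (6)
  1010  (10)
  1010  (10)
  ----
  0110  (6)
The nim-sum is 6 ≠ 0, so this is an N-position: the player to move can win; Arjun has a winning move.

Arjun wins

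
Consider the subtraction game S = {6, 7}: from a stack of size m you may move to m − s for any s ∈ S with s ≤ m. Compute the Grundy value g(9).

Grundy values for subtraction set {6, 7}:
k:     0  1  2  3  4  5  6  7  8  9
g(k):  0  0  0  0  0  0  1  1  1  1
So g(9) = 1.

1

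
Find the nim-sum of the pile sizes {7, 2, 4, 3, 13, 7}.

Compute the nim-sum pairwise:
7 XOR 2 = 5
5 XOR 4 = 1
1 XOR 3 = 2
2 XOR 13 = 15
15 XOR 7 = 8

8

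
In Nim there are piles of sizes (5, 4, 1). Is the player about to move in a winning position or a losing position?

Nim-sum: 5 ⊕ 4 ⊕ 1 = 0.
The nim-sum is 0, so this is a P-position: the player to move is in a losing position under optimal play.

Losing position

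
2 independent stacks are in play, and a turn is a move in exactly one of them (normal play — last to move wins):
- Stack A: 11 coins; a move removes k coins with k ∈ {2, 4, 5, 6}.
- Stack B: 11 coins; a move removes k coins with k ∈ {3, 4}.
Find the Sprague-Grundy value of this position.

For stack A, compute g(0), g(1), … with moves {2, 4, 5, 6}:
g(0) = mex{} = 0
g(1) = mex{} = 0
g(2) = mex{0} = 1
g(3) = mex{0} = 1
g(4) = mex{0,1} = 2
g(5) = mex{0,1} = 2
g(6) = mex{0,1,2} = 3
g(7) = mex{0,1,2} = 3
g(8) = mex{1,2,3} = 0
g(9) = mex{1,2,3} = 0
g(10) = mex{0,2,3} = 1
g(11) = mex{0,2,3} = 1
So g(11) = 1.
Build the Grundy sequence for stack B with g(k) = mex{g(k−s) : s ∈ {3, 4}, s ≤ k}:
k:     0  1  2  3  4  5  6  7  8  9 10 11
g(k):  0  0  0  1  1  1  2  0  0  0  1  1
So g(11) = 1.
By the Sprague-Grundy theorem, the Grundy value of a sum of independent games is the XOR of the component values.
Combined value = 1 XOR 1 = 0.

0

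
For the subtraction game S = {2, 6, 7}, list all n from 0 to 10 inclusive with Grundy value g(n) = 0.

0, 1, 4, 5, 9

Build the Grundy sequence with g(k) = mex{g(k−s) : s ∈ {2, 6, 7}, s ≤ k}:
g(0) = mex{} = 0
g(1) = mex{} = 0
g(2) = mex{0} = 1
g(3) = mex{0} = 1
g(4) = mex{1} = 0
g(5) = mex{1} = 0
g(6) = mex{0} = 1
g(7) = mex{0} = 1
g(8) = mex{0,1} = 2
g(9) = mex{1} = 0
g(10) = mex{0,1,2} = 3
The P-positions (g = 0) in 0..10 are 0, 1, 4, 5, 9.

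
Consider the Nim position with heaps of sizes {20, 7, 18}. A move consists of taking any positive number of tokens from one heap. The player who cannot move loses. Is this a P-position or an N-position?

N-position

Nim-sum: 20 XOR 7 XOR 18 = 1.
The nim-sum is 1 ≠ 0, so this is an N-position: the player to move can win.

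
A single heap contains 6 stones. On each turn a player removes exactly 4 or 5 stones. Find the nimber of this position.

1

Grundy values for subtraction set {4, 5}:
g(0) = mex{} = 0
g(1) = mex{} = 0
g(2) = mex{} = 0
g(3) = mex{} = 0
g(4) = mex{0} = 1
g(5) = mex{0} = 1
g(6) = mex{0} = 1
So g(6) = 1.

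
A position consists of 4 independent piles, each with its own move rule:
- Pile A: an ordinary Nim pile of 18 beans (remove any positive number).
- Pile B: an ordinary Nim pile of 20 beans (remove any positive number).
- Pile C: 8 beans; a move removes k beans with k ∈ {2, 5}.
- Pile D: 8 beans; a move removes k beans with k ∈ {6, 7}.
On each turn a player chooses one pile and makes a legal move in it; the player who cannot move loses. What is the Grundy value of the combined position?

7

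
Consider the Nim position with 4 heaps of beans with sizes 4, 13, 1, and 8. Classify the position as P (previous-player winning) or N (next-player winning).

P-position

Nim-sum: 4 XOR 13 XOR 1 XOR 8 = 0.
The nim-sum is 0, so this is a P-position: the player to move is in a losing position under optimal play.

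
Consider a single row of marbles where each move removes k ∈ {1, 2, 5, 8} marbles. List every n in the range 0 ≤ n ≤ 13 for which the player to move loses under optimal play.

0, 3, 6, 9, 12

Compute g(0), g(1), … for moves {1, 2, 5, 8}:
g(0) = mex{} = 0
g(1) = mex{0} = 1
g(2) = mex{0,1} = 2
g(3) = mex{1,2} = 0
g(4) = mex{0,2} = 1
g(5) = mex{0,1} = 2
g(6) = mex{1,2} = 0
g(7) = mex{0,2} = 1
g(8) = mex{0,1} = 2
g(9) = mex{1,2} = 0
g(10) = mex{0,2} = 1
g(11) = mex{0,1} = 2
g(12) = mex{1,2} = 0
g(13) = mex{0,2} = 1
The P-positions (g = 0) in 0..13 are 0, 3, 6, 9, 12.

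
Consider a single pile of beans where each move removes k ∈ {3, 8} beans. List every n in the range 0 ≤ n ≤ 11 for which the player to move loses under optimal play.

0, 1, 2, 6, 7, 11

Compute g(0), g(1), … for moves {3, 8}:
k:     0  1  2  3  4  5  6  7  8  9 10 11
g(k):  0  0  0  1  1  1  0  0  2  1  1  0
The P-positions (g = 0) in 0..11 are 0, 1, 2, 6, 7, 11.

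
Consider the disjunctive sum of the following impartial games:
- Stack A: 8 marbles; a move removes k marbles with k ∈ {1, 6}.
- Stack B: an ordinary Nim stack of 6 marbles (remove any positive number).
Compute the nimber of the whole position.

For stack A, compute g(0), g(1), … with moves {1, 6}:
k:     0  1  2  3  4  5  6  7  8
g(k):  0  1  0  1  0  1  2  0  1
So g(8) = 1.
Stack B is a plain Nim stack of size 6, so its Grundy value is 6.
By the Sprague-Grundy theorem, the Grundy value of a sum of independent games is the XOR of the component values.
Combined value = 1 XOR 6 = 7.

7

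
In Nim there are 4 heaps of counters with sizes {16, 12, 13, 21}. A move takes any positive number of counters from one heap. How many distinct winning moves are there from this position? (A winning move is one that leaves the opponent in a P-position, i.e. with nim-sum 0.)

Nim-sum: 16 ⊕ 12 ⊕ 13 ⊕ 21 = 4.
The overall nim-sum is X = 4. A heap of size p has a winning move iff p XOR X < p (reduce it to p XOR X).
  16: 16 XOR 4 = 20 ≥ 16 — no move.
  12: 12 XOR 4 = 8 < 12 — winning move (to 8).
  13: 13 XOR 4 = 9 < 13 — winning move (to 9).
  21: 21 XOR 4 = 17 < 21 — winning move (to 17).
That gives 3 winning moves.

3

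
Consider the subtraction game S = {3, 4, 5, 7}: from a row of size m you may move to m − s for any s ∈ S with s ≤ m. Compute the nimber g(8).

2

Compute g(0), g(1), … for moves {3, 4, 5, 7}:
k:     0  1  2  3  4  5  6  7  8
g(k):  0  0  0  1  1  1  2  2  2
So g(8) = 2.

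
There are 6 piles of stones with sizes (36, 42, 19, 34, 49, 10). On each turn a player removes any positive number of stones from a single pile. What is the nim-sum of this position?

4

Bitwise XOR of the heap sizes:
  100100  (36)
  101010  (42)
  010011  (19)
  100010  (34)
  110001  (49)
  001010  (10)
  ------
  000100  (4)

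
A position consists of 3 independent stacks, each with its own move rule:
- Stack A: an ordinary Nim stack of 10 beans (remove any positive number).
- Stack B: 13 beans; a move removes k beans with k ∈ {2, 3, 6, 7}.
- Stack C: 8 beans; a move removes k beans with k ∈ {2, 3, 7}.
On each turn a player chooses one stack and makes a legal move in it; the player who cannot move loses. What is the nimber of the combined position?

9

Stack A is a plain Nim stack of size 10, so its Grundy value is 10.
For stack B, compute g(0), g(1), … with moves {2, 3, 6, 7}:
k:     0  1  2  3  4  5  6  7  8  9 10 11 12 13
g(k):  0  0  1  1  2  0  3  1  2  0  0  1  1  2
So g(13) = 2.
Build the Grundy sequence for stack C with g(k) = mex{g(k−s) : s ∈ {2, 3, 7}, s ≤ k}:
g(0) = mex{} = 0
g(1) = mex{} = 0
g(2) = mex{0} = 1
g(3) = mex{0} = 1
g(4) = mex{0,1} = 2
g(5) = mex{1} = 0
g(6) = mex{1,2} = 0
g(7) = mex{0,2} = 1
g(8) = mex{0} = 1
So g(8) = 1.
The value of a disjunctive sum is the nim-sum of the parts.
Combined value = 10 ⊕ 2 ⊕ 1 = 9.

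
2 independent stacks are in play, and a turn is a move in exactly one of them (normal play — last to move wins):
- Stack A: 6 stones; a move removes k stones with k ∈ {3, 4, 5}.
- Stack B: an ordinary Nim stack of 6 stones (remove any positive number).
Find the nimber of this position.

Grundy values for stack A (subtraction set {3, 4, 5}):
g(0) = mex{} = 0
g(1) = mex{} = 0
g(2) = mex{} = 0
g(3) = mex{0} = 1
g(4) = mex{0} = 1
g(5) = mex{0} = 1
g(6) = mex{0,1} = 2
So g(6) = 2.
Stack B is a plain Nim stack of size 6, so its Grundy value is 6.
By the Sprague-Grundy theorem, the Grundy value of a sum of independent games is the XOR of the component values.
Combined value = 2 XOR 6 = 4.

4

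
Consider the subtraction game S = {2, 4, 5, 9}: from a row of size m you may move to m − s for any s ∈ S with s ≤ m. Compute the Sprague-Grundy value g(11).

Compute g(0), g(1), … for moves {2, 4, 5, 9}:
k:     0  1  2  3  4  5  6  7  8  9 10 11
g(k):  0  0  1  1  2  2  3  0  0  1  1  2
So g(11) = 2.

2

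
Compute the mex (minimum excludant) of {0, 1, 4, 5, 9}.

The values 0, 1 are all present; 2 is the first non-negative integer missing from the set.

2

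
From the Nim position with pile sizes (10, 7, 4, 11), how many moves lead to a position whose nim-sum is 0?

3

Write each in binary and XOR column by column:
  1010  (10)
  0111  (7)
  0100  (4)
  1011  (11)
  ----
  0010  (2)
The overall nim-sum is X = 2. A pile of size p has a winning move iff p XOR X < p (reduce it to p XOR X).
  10: 10 XOR 2 = 8 < 10 — winning move (to 8).
  7: 7 XOR 2 = 5 < 7 — winning move (to 5).
  4: 4 XOR 2 = 6 ≥ 4 — no move.
  11: 11 XOR 2 = 9 < 11 — winning move (to 9).
That gives 3 winning moves.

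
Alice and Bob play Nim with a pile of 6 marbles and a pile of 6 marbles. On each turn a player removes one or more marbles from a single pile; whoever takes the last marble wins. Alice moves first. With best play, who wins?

Bob wins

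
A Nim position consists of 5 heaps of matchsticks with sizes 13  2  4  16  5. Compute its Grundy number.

Compute the nim-sum pairwise:
13 XOR 2 = 15
15 XOR 4 = 11
11 XOR 16 = 27
27 XOR 5 = 30

30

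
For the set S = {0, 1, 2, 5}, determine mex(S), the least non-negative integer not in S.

3

The values 0, 1, 2 are all present; 3 is the first non-negative integer missing from the set.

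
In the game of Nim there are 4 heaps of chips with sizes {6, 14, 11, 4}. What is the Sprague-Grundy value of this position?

Nim-sum: 6 ⊕ 14 ⊕ 11 ⊕ 4 = 7.

7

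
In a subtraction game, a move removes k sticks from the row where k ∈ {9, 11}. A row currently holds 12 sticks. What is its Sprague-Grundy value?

1

Build the Grundy sequence with g(k) = mex{g(k−s) : s ∈ {9, 11}, s ≤ k}:
g(0) = mex{} = 0
g(1) = mex{} = 0
g(2) = mex{} = 0
g(3) = mex{} = 0
g(4) = mex{} = 0
g(5) = mex{} = 0
g(6) = mex{} = 0
g(7) = mex{} = 0
g(8) = mex{} = 0
g(9) = mex{0} = 1
g(10) = mex{0} = 1
g(11) = mex{0} = 1
g(12) = mex{0} = 1
So g(12) = 1.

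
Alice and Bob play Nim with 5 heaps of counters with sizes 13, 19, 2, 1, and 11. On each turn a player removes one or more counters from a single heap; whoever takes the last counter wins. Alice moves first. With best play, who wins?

Alice wins

Compute the nim-sum pairwise:
13 XOR 19 = 30
30 XOR 2 = 28
28 XOR 1 = 29
29 XOR 11 = 22
The nim-sum is 22 ≠ 0, so this is an N-position: the player to move can win; Alice has a winning move.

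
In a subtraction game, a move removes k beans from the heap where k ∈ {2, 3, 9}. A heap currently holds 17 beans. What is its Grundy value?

0

Grundy values for subtraction set {2, 3, 9}:
k:     0  1  2  3  4  5  6  7  8  9 10 11 12 13 14 15 16 17
g(k):  0  0  1  1  2  0  0  1  1  2  2  0  0  1  1  2  0  0
So g(17) = 0.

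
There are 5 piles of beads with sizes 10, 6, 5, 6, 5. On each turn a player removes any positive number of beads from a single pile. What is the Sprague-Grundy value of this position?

10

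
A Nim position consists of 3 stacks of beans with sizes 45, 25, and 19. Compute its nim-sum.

39

Compute the nim-sum pairwise:
45 XOR 25 = 52
52 XOR 19 = 39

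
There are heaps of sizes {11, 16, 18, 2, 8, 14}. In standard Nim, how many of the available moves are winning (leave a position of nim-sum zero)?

3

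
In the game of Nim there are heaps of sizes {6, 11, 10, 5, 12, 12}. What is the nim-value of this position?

2

Bitwise XOR of the heap sizes:
  0110  (6)
  1011  (11)
  1010  (10)
  0101  (5)
  1100  (12)
  1100  (12)
  ----
  0010  (2)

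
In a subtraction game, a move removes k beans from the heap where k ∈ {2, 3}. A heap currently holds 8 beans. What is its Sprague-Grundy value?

1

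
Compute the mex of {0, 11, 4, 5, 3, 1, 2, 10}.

6

The values 0, 1, 2, 3, 4, 5 are all present; 6 is the first non-negative integer missing from the set.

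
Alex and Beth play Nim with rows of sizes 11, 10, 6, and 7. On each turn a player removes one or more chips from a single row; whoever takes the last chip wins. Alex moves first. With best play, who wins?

Compute the nim-sum pairwise:
11 ^ 10 = 1
1 ^ 6 = 7
7 ^ 7 = 0
The nim-sum is 0, so this is a P-position: the player to move is in a losing position under optimal play; Alex is about to move from it and so loses — Beth wins.

Beth wins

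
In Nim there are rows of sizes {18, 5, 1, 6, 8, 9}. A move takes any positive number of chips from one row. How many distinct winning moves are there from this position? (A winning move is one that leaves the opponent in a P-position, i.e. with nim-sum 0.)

Compute the nim-sum pairwise:
18 ⊕ 5 = 23
23 ⊕ 1 = 22
22 ⊕ 6 = 16
16 ⊕ 8 = 24
24 ⊕ 9 = 17
The overall nim-sum is X = 17. A row of size p has a winning move iff p XOR X < p (reduce it to p XOR X).
  18: 18 XOR 17 = 3 < 18 — winning move (to 3).
  5: 5 XOR 17 = 20 ≥ 5 — no move.
  1: 1 XOR 17 = 16 ≥ 1 — no move.
  6: 6 XOR 17 = 23 ≥ 6 — no move.
  8: 8 XOR 17 = 25 ≥ 8 — no move.
  9: 9 XOR 17 = 24 ≥ 9 — no move.
That gives 1 winning move.

1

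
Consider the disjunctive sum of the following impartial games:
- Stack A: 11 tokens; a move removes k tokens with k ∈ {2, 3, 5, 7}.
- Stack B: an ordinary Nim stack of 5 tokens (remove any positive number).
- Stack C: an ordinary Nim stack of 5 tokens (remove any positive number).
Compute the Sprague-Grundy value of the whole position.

Build the Grundy sequence for stack A with g(k) = mex{g(k−s) : s ∈ {2, 3, 5, 7}, s ≤ k}:
k:     0  1  2  3  4  5  6  7  8  9 10 11
g(k):  0  0  1  1  2  2  3  3  4  0  0  1
So g(11) = 1.
Stack B is a plain Nim stack of size 5, so its Grundy value is 5.
Stack C is a plain Nim stack of size 5, so its Grundy value is 5.
The value of a disjunctive sum is the nim-sum of the parts.
Combined value = 1 ⊕ 5 ⊕ 5 = 1.

1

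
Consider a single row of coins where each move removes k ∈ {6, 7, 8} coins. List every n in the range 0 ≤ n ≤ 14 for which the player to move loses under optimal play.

0, 1, 2, 3, 4, 5, 14

Build the Grundy sequence with g(k) = mex{g(k−s) : s ∈ {6, 7, 8}, s ≤ k}:
k:     0  1  2  3  4  5  6  7  8  9 10 11 12 13 14
g(k):  0  0  0  0  0  0  1  1  1  1  1  1  2  2  0
The P-positions (g = 0) in 0..14 are 0, 1, 2, 3, 4, 5, 14.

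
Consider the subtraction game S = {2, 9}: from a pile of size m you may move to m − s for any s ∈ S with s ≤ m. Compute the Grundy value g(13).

Build the Grundy sequence with g(k) = mex{g(k−s) : s ∈ {2, 9}, s ≤ k}:
g(0) = mex{} = 0
g(1) = mex{} = 0
g(2) = mex{0} = 1
g(3) = mex{0} = 1
g(4) = mex{1} = 0
g(5) = mex{1} = 0
g(6) = mex{0} = 1
g(7) = mex{0} = 1
g(8) = mex{1} = 0
g(9) = mex{0,1} = 2
g(10) = mex{0} = 1
g(11) = mex{1,2} = 0
g(12) = mex{1} = 0
g(13) = mex{0} = 1
So g(13) = 1.

1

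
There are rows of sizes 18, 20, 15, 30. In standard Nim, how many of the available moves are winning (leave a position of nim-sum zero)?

Compute the nim-sum pairwise:
18 XOR 20 = 6
6 XOR 15 = 9
9 XOR 30 = 23
The overall nim-sum is X = 23. A row of size p has a winning move iff p XOR X < p (reduce it to p XOR X).
  18: 18 XOR 23 = 5 < 18 — winning move (to 5).
  20: 20 XOR 23 = 3 < 20 — winning move (to 3).
  15: 15 XOR 23 = 24 ≥ 15 — no move.
  30: 30 XOR 23 = 9 < 30 — winning move (to 9).
That gives 3 winning moves.

3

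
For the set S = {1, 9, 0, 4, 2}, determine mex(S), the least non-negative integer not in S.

The values 0, 1, 2 are all present; 3 is the first non-negative integer missing from the set.

3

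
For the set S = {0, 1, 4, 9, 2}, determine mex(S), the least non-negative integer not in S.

The values 0, 1, 2 are all present; 3 is the first non-negative integer missing from the set.

3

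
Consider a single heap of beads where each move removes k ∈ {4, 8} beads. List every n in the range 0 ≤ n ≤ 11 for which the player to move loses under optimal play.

Build the Grundy sequence with g(k) = mex{g(k−s) : s ∈ {4, 8}, s ≤ k}:
k:     0  1  2  3  4  5  6  7  8  9 10 11
g(k):  0  0  0  0  1  1  1  1  2  2  2  2
The P-positions (g = 0) in 0..11 are 0, 1, 2, 3.

0, 1, 2, 3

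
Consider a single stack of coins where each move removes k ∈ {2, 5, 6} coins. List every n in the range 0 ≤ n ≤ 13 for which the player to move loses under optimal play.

Grundy values for subtraction set {2, 5, 6}:
k:     0  1  2  3  4  5  6  7  8  9 10 11 12 13
g(k):  0  0  1  1  0  2  1  3  0  2  1  0  0  1
The P-positions (g = 0) in 0..13 are 0, 1, 4, 8, 11, 12.

0, 1, 4, 8, 11, 12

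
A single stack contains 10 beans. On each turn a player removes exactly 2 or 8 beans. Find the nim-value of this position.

0

Compute g(0), g(1), … for moves {2, 8}:
k:     0  1  2  3  4  5  6  7  8  9 10
g(k):  0  0  1  1  0  0  1  1  2  2  0
So g(10) = 0.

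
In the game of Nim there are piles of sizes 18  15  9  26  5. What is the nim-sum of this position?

Nim-sum: 18 ^ 15 ^ 9 ^ 26 ^ 5 = 11.

11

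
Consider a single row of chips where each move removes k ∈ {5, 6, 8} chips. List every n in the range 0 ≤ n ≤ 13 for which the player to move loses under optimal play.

Build the Grundy sequence with g(k) = mex{g(k−s) : s ∈ {5, 6, 8}, s ≤ k}:
g(0) = mex{} = 0
g(1) = mex{} = 0
g(2) = mex{} = 0
g(3) = mex{} = 0
g(4) = mex{} = 0
g(5) = mex{0} = 1
g(6) = mex{0} = 1
g(7) = mex{0} = 1
g(8) = mex{0} = 1
g(9) = mex{0} = 1
g(10) = mex{0,1} = 2
g(11) = mex{0,1} = 2
g(12) = mex{0,1} = 2
g(13) = mex{1} = 0
The P-positions (g = 0) in 0..13 are 0, 1, 2, 3, 4, 13.

0, 1, 2, 3, 4, 13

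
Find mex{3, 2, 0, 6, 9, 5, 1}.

The values 0, 1, 2, 3 are all present; 4 is the first non-negative integer missing from the set.

4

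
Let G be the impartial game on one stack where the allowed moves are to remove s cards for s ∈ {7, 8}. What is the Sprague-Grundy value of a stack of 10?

1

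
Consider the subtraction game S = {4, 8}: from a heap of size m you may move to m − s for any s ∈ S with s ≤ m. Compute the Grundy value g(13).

0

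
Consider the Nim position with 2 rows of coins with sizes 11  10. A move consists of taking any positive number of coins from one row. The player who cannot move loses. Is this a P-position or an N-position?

Nim-sum: 11 ^ 10 = 1.
The nim-sum is 1 ≠ 0, so this is an N-position: the player to move can win.

N-position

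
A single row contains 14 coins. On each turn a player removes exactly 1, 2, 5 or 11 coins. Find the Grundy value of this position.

2

Grundy values for subtraction set {1, 2, 5, 11}:
k:     0  1  2  3  4  5  6  7  8  9 10 11 12 13 14
g(k):  0  1  2  0  1  2  0  1  2  0  1  2  0  1  2
So g(14) = 2.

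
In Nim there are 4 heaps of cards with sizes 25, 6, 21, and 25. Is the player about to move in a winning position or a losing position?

Winning position

Write each in binary and XOR column by column:
  11001  (25)
  00110  (6)
  10101  (21)
  11001  (25)
  -----
  10011  (19)
The nim-sum is 19 ≠ 0, so this is an N-position: the player to move can win.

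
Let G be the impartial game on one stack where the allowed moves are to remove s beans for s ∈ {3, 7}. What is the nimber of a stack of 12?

Grundy values for subtraction set {3, 7}:
g(0) = mex{} = 0
g(1) = mex{} = 0
g(2) = mex{} = 0
g(3) = mex{0} = 1
g(4) = mex{0} = 1
g(5) = mex{0} = 1
g(6) = mex{1} = 0
g(7) = mex{0,1} = 2
g(8) = mex{0,1} = 2
g(9) = mex{0} = 1
g(10) = mex{1,2} = 0
g(11) = mex{1,2} = 0
g(12) = mex{1} = 0
So g(12) = 0.

0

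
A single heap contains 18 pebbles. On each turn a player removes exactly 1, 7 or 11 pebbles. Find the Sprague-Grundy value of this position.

0

Compute g(0), g(1), … for moves {1, 7, 11}:
k:     0  1  2  3  4  5  6  7  8  9 10 11 12 13 14 15 16 17 18
g(k):  0  1  0  1  0  1  0  1  0  1  0  1  0  1  0  1  0  1  0
So g(18) = 0.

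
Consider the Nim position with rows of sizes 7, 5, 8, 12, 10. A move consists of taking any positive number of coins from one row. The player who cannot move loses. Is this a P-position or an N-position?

N-position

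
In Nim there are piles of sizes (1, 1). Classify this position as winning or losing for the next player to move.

Losing position

Nim-sum: 1 XOR 1 = 0.
The nim-sum is 0, so this is a P-position: the player to move is in a losing position under optimal play.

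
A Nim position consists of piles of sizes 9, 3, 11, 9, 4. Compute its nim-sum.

Compute the nim-sum pairwise:
9 ⊕ 3 = 10
10 ⊕ 11 = 1
1 ⊕ 9 = 8
8 ⊕ 4 = 12

12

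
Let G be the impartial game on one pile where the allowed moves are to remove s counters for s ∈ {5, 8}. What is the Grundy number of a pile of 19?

1

Build the Grundy sequence with g(k) = mex{g(k−s) : s ∈ {5, 8}, s ≤ k}:
k:     0  1  2  3  4  5  6  7  8  9 10 11 12 13 14 15 16 17 18 19
g(k):  0  0  0  0  0  1  1  1  1  1  2  2  2  0  0  0  0  0  1  1
So g(19) = 1.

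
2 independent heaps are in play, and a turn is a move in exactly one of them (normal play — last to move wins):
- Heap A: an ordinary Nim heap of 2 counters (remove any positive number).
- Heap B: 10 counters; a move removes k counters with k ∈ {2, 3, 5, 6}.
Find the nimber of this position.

3

Heap A is a plain Nim heap of size 2, so its Grundy value is 2.
For heap B, compute g(0), g(1), … with moves {2, 3, 5, 6}:
g(0) = mex{} = 0
g(1) = mex{} = 0
g(2) = mex{0} = 1
g(3) = mex{0} = 1
g(4) = mex{0,1} = 2
g(5) = mex{0,1} = 2
g(6) = mex{0,1,2} = 3
g(7) = mex{0,1,2} = 3
g(8) = mex{1,2,3} = 0
g(9) = mex{1,2,3} = 0
g(10) = mex{0,2,3} = 1
So g(10) = 1.
By the Sprague-Grundy theorem, the Grundy value of a sum of independent games is the XOR of the component values.
Combined value = 2 XOR 1 = 3.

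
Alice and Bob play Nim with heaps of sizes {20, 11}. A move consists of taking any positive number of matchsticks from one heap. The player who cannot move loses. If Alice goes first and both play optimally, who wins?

Alice wins

In binary:
  10100  (20)
  01011  (11)
  -----
  11111  (31)
The nim-sum is 31 ≠ 0, so this is an N-position: the player to move can win; Alice has a winning move.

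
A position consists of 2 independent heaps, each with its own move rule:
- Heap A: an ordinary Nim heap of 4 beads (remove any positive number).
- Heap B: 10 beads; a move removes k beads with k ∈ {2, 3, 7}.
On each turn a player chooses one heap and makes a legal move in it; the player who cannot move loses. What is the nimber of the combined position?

4

Heap A is a plain Nim heap of size 4, so its Grundy value is 4.
Build the Grundy sequence for heap B with g(k) = mex{g(k−s) : s ∈ {2, 3, 7}, s ≤ k}:
g(0) = mex{} = 0
g(1) = mex{} = 0
g(2) = mex{0} = 1
g(3) = mex{0} = 1
g(4) = mex{0,1} = 2
g(5) = mex{1} = 0
g(6) = mex{1,2} = 0
g(7) = mex{0,2} = 1
g(8) = mex{0} = 1
g(9) = mex{0,1} = 2
g(10) = mex{1} = 0
So g(10) = 0.
The value of a disjunctive sum is the nim-sum of the parts.
Combined value = 4 ⊕ 0 = 4.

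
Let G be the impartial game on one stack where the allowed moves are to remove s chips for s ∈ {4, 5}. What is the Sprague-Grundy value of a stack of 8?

2

Build the Grundy sequence with g(k) = mex{g(k−s) : s ∈ {4, 5}, s ≤ k}:
g(0) = mex{} = 0
g(1) = mex{} = 0
g(2) = mex{} = 0
g(3) = mex{} = 0
g(4) = mex{0} = 1
g(5) = mex{0} = 1
g(6) = mex{0} = 1
g(7) = mex{0} = 1
g(8) = mex{0,1} = 2
So g(8) = 2.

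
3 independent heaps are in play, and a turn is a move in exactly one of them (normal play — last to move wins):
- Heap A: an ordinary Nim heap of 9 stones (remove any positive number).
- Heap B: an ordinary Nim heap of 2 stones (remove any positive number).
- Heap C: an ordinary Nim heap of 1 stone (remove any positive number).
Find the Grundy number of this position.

Heap A is a plain Nim heap of size 9, so its Grundy value is 9.
Heap B is a plain Nim heap of size 2, so its Grundy value is 2.
Heap C is a plain Nim heap of size 1, so its Grundy value is 1.
The value of a disjunctive sum is the nim-sum of the parts.
Combined value = 9 XOR 2 XOR 1 = 10.

10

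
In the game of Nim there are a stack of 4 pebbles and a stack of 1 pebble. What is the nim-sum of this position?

Nim-sum: 4 ^ 1 = 5.

5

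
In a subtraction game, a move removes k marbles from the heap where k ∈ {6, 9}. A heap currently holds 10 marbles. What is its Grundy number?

Build the Grundy sequence with g(k) = mex{g(k−s) : s ∈ {6, 9}, s ≤ k}:
k:     0  1  2  3  4  5  6  7  8  9 10
g(k):  0  0  0  0  0  0  1  1  1  1  1
So g(10) = 1.

1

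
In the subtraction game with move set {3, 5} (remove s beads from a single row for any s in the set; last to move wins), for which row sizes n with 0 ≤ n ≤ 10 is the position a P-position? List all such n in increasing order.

0, 1, 2, 8, 9, 10

Build the Grundy sequence with g(k) = mex{g(k−s) : s ∈ {3, 5}, s ≤ k}:
k:     0  1  2  3  4  5  6  7  8  9 10
g(k):  0  0  0  1  1  1  2  2  0  0  0
The P-positions (g = 0) in 0..10 are 0, 1, 2, 8, 9, 10.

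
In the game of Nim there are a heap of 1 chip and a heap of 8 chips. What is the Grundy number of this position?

9

Compute the nim-sum pairwise:
1 ^ 8 = 9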